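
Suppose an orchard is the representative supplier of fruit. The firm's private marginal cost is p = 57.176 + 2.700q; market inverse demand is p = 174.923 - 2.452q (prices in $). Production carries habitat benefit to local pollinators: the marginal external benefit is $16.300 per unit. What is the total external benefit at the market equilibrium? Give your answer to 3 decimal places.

Market equilibrium (private): 57.176 + 2.700q = 174.923 - 2.452q → q_m = 22.8546.
Total external benefit = MEB × q_m = 16.300 × 22.8546 = 372.5300.

$372.530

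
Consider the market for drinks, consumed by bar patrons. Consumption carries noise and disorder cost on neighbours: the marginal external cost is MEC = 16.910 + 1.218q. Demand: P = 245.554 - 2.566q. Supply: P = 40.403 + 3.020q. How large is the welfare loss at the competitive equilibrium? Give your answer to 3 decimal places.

DWL = 279.230

Market equilibrium (private): 40.403 + 3.020q = 245.554 - 2.566q → q_m = 36.7259.
Social marginal benefit = demand − MEC = 228.644 - 3.784q.
Set SMB = MC: 228.644 - 3.784q = 40.403 + 3.020q → q* = 27.6662.
Between q* and q_m the wedge MC − SMB runs linearly from 0 to MEC(q_m), so the loss is a triangle.
DWL = ½ × 9.0597 × 61.6422 = 279.2299.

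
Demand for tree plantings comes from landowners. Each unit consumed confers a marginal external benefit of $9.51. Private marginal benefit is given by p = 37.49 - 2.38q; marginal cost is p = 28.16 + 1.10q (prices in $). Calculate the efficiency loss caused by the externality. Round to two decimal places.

DWL = $12.99

Market equilibrium (private): 28.16 + 1.10q = 37.49 - 2.38q → q_m = 2.6810.
Social marginal benefit = demand + MEB = 47.00 - 2.38q.
Set SMB = MC: 47.00 - 2.38q = 28.16 + 1.10q → q* = 5.4138.
Height of the DWL triangle at q_m is SMB(q_m) − MC(q_m) = MEB(q_m) = 9.5100.
DWL = ½ × 2.7328 × 9.5100 = 12.9945.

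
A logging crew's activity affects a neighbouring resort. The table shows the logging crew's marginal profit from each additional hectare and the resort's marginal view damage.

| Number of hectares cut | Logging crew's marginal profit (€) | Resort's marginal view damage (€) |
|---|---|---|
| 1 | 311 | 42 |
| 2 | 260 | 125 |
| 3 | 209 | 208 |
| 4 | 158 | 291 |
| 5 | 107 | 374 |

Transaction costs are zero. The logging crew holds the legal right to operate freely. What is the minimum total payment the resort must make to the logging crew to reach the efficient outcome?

Left alone the logging crew would choose level 5 (marginal profit stays positive).
Efficient level: k* = 3 (marginal profit ≥ marginal view damage through 3).
The resort must at least cover the logging crew's forgone profit from cutting 5→3: 158 + 107 = 265.

€265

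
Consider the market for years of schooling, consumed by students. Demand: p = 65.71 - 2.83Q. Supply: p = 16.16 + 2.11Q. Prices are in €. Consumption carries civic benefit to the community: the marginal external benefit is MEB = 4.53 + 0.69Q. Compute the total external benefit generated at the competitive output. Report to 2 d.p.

€80.15

Market equilibrium (private): 16.16 + 2.11Q = 65.71 - 2.83Q → Q_m = 10.0304.
Total external benefit = ∫₀^{Q_m} (4.53 + 0.69Q) dQ = 4.53×10.0304 + ½×0.69×10.0304² = 80.1478.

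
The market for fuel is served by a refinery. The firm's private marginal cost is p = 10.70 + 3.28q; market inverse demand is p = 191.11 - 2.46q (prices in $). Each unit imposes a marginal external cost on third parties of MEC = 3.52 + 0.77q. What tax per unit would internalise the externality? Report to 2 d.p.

Social marginal cost = private MC + MEC = 14.22 + 4.05q.
Set SMC = demand: 14.22 + 4.05q = 191.11 - 2.46q → q* = 27.1720.
The Pigouvian tax equals MEC at q*: 3.52 + 0.77×27.1720 = 24.4424.

tax = $24.44 per unit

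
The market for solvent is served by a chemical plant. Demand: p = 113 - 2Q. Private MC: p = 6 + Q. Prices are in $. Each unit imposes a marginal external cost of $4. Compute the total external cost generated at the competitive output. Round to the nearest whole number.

$143

Market equilibrium (private): 6 + Q = 113 - 2Q → Q_m = 35.6667.
Total external cost = MEC × Q_m = 4 × 35.6667 = 142.6668.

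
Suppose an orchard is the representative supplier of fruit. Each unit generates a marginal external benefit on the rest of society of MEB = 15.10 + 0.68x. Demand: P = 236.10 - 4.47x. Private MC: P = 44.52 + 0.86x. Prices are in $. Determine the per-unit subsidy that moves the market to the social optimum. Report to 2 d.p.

subsidy = $45.32 per unit

Social marginal cost = private MC − MEB = 29.42 + 0.18x.
Set SMC = demand: 29.42 + 0.18x = 236.10 - 4.47x → x* = 44.4473.
The Pigouvian subsidy equals MEB at x*: 15.10 + 0.68×44.4473 = 45.3242.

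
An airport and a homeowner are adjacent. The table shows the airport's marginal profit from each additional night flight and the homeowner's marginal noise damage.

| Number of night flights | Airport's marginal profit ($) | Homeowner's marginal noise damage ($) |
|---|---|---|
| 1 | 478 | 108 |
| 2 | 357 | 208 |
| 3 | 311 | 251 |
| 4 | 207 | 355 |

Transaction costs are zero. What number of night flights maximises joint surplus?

Bargaining reaches the level where marginal profit last exceeds marginal noise damage.
That holds through level 3 (311 ≥ 251) but not at 4 (207 < 355).

3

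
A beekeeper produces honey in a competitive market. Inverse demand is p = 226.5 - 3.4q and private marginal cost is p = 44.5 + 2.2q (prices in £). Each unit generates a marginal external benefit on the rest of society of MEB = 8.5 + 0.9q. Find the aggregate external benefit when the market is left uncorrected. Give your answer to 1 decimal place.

Market equilibrium (private): 44.5 + 2.2q = 226.5 - 3.4q → q_m = 32.5000.
Total external benefit = ∫₀^{q_m} (8.5 + 0.9q) dq = 8.5×32.5000 + ½×0.9×32.5000² = 751.5625.

£751.6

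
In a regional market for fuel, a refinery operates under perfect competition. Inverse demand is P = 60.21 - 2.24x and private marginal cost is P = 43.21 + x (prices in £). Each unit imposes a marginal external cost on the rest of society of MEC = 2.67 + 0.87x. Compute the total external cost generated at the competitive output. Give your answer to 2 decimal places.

Market equilibrium (private): 43.21 + x = 60.21 - 2.24x → x_m = 5.2469.
Total external cost = ∫₀^{x_m} (2.67 + 0.87x) dx = 2.67×5.2469 + ½×0.87×5.2469² = 25.9848.

£25.98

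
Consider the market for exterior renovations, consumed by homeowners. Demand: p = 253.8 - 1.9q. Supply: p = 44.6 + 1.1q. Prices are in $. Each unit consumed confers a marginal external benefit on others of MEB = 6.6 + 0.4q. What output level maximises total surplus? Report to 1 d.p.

q* = 83.0

Social marginal benefit = demand + MEB = 260.4 - 1.5q.
Set SMB = MC: 260.4 - 1.5q = 44.6 + 1.1q → q* = 83.0000.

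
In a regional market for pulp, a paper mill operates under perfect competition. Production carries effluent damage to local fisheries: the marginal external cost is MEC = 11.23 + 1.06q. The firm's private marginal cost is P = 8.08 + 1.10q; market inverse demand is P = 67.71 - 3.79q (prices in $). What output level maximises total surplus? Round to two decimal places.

q* = 8.13

Social marginal cost = private MC + MEC = 19.31 + 2.16q.
Set SMC = demand: 19.31 + 2.16q = 67.71 - 3.79q → q* = 8.1345.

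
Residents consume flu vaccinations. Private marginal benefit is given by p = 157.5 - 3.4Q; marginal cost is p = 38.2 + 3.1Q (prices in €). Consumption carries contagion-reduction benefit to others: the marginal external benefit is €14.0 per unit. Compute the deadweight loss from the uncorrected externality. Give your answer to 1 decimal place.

Market equilibrium (private): 38.2 + 3.1Q = 157.5 - 3.4Q → Q_m = 18.3538.
Social marginal benefit = demand + MEB = 171.5 - 3.4Q.
Set SMB = MC: 171.5 - 3.4Q = 38.2 + 3.1Q → Q* = 20.5077.
Between Q* and Q_m the wedge SMB − MC runs linearly from 0 to MEB(Q_m), so the loss is a triangle.
DWL = ½ × 2.1539 × 14.0000 = 15.0773.

DWL = €15.1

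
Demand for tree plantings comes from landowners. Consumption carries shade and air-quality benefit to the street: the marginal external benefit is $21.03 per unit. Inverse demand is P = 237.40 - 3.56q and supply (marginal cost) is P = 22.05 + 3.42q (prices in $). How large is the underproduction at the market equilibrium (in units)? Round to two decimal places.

3.01 units

Market equilibrium (private): 22.05 + 3.42q = 237.40 - 3.56q → q_m = 30.8524.
Social marginal benefit = demand + MEB = 258.43 - 3.56q.
Set SMB = MC: 258.43 - 3.56q = 22.05 + 3.42q → q* = 33.8653.
Gap = |30.8524 − 33.8653| = 3.0129.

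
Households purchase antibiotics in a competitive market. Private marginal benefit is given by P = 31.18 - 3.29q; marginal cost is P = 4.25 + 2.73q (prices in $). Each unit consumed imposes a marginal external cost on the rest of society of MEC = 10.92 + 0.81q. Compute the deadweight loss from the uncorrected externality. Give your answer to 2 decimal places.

Market equilibrium (private): 4.25 + 2.73q = 31.18 - 3.29q → q_m = 4.4734.
Social marginal benefit = demand − MEC = 20.26 - 4.10q.
Set SMB = MC: 20.26 - 4.10q = 4.25 + 2.73q → q* = 2.3441.
Height of the DWL triangle at q_m is MC(q_m) − SMB(q_m) = MEC(q_m) = 14.5435.
DWL = ½ × 2.1293 × 14.5435 = 15.4837.

DWL = $15.48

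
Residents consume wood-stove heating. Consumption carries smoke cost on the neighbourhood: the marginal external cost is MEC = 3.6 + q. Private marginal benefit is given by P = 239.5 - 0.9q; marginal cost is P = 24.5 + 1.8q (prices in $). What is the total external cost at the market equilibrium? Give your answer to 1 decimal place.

$3457.1

Market equilibrium (private): 24.5 + 1.8q = 239.5 - 0.9q → q_m = 79.6296.
Total external cost = ∫₀^{q_m} (3.6 + 1.0q) dq = 3.6×79.6296 + ½×1.0×79.6296² = 3457.1032.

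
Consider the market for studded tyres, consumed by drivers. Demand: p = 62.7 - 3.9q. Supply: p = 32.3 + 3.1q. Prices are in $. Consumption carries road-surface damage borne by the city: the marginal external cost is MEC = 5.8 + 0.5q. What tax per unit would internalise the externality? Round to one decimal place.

Social marginal benefit = demand − MEC = 56.9 - 4.4q.
Set SMB = MC: 56.9 - 4.4q = 32.3 + 3.1q → q* = 3.2800.
The Pigouvian tax equals MEC at q*: 5.8 + 0.5×3.2800 = 7.4400.

tax = $7.4 per unit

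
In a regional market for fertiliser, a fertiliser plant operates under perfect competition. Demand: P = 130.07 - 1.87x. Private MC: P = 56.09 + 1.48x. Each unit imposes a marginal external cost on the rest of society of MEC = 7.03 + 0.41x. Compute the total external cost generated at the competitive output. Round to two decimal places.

255.22

Market equilibrium (private): 56.09 + 1.48x = 130.07 - 1.87x → x_m = 22.0836.
Total external cost = ∫₀^{x_m} (7.03 + 0.41x) dx = 7.03×22.0836 + ½×0.41×22.0836² = 255.2232.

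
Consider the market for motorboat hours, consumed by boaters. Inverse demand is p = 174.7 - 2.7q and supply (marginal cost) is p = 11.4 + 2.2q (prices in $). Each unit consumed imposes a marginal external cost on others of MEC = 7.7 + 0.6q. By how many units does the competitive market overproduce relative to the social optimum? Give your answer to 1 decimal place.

Market equilibrium (private): 11.4 + 2.2q = 174.7 - 2.7q → q_m = 33.3265.
Social marginal benefit = demand − MEC = 167.0 - 3.3q.
Set SMB = MC: 167.0 - 3.3q = 11.4 + 2.2q → q* = 28.2909.
Gap = |33.3265 − 28.2909| = 5.0356.

5.0 units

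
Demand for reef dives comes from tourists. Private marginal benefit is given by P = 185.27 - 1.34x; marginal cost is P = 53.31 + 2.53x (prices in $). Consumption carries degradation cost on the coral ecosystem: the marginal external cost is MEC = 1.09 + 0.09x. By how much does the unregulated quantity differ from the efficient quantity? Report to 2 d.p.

Market equilibrium (private): 53.31 + 2.53x = 185.27 - 1.34x → x_m = 34.0982.
Social marginal benefit = demand − MEC = 184.18 - 1.43x.
Set SMB = MC: 184.18 - 1.43x = 53.31 + 2.53x → x* = 33.0480.
Gap = |34.0982 − 33.0480| = 1.0502.

1.05 units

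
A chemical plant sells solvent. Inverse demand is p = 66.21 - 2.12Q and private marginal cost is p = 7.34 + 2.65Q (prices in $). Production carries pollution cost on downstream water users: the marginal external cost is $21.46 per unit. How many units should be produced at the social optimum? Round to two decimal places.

Social marginal cost = private MC + MEC = 28.80 + 2.65Q.
Set SMC = demand: 28.80 + 2.65Q = 66.21 - 2.12Q → Q* = 7.8428.

Q* = 7.84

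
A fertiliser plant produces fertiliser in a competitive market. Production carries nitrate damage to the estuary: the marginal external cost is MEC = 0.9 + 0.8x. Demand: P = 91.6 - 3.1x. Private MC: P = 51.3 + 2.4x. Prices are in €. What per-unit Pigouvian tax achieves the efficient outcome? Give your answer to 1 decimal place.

tax = €5.9 per unit

Social marginal cost = private MC + MEC = 52.2 + 3.2x.
Set SMC = demand: 52.2 + 3.2x = 91.6 - 3.1x → x* = 6.2540.
The Pigouvian tax equals MEC at x*: 0.9 + 0.8×6.2540 = 5.9032.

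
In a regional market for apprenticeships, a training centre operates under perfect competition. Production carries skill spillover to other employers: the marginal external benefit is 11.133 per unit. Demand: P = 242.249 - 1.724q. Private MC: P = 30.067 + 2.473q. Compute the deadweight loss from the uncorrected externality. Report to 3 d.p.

DWL = 14.766

Market equilibrium (private): 30.067 + 2.473q = 242.249 - 1.724q → q_m = 50.5556.
Social marginal cost = private MC − MEB = 18.934 + 2.473q.
Set SMC = demand: 18.934 + 2.473q = 242.249 - 1.724q → q* = 53.2082.
The welfare-loss triangle has base |q_m − q*| and height MEB(q_m) (the vertical gap between SMC and demand is zero at q* and MEB at q_m).
DWL = ½ × 2.6526 × 11.1330 = 14.7657.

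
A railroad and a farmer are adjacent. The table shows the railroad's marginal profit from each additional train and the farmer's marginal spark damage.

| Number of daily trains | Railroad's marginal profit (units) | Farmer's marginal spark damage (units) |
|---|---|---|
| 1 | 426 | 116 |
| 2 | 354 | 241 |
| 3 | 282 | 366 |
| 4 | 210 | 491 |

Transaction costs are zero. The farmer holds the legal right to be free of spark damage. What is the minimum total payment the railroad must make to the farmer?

357

Efficient level: marginal profit ≥ marginal spark damage through level 2, so k* = 2.
With the farmer holding the right, the railroad must at least compensate total damage at k*: 116 + 241 = 357.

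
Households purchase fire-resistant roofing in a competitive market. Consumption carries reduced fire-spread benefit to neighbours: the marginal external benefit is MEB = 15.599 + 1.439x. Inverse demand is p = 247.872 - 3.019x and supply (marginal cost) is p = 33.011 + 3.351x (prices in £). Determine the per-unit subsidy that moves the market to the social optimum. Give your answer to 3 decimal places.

subsidy = £82.854 per unit

Social marginal benefit = demand + MEB = 263.471 - 1.580x.
Set SMB = MC: 263.471 - 1.580x = 33.011 + 3.351x → x* = 46.7370.
The Pigouvian subsidy equals MEB at x*: 15.599 + 1.439×46.7370 = 82.8535.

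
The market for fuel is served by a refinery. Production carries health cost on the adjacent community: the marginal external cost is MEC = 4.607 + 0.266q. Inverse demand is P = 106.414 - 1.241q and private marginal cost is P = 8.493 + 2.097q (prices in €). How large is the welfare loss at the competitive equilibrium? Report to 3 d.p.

DWL = €21.367

Market equilibrium (private): 8.493 + 2.097q = 106.414 - 1.241q → q_m = 29.3352.
Social marginal cost = private MC + MEC = 13.100 + 2.363q.
Set SMC = demand: 13.100 + 2.363q = 106.414 - 1.241q → q* = 25.8918.
The loss is the area between SMC and demand from q* to q_m; with linear curves that's a triangle of height MEC(q_m).
DWL = ½ × 3.4434 × 12.4102 = 21.3666.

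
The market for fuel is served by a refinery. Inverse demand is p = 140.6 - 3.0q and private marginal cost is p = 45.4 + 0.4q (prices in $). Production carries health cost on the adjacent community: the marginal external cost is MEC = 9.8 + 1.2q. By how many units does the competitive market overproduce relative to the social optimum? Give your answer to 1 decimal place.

Market equilibrium (private): 45.4 + 0.4q = 140.6 - 3.0q → q_m = 28.0000.
Social marginal cost = private MC + MEC = 55.2 + 1.6q.
Set SMC = demand: 55.2 + 1.6q = 140.6 - 3.0q → q* = 18.5652.
Gap = |28.0000 − 18.5652| = 9.4348.

9.4 units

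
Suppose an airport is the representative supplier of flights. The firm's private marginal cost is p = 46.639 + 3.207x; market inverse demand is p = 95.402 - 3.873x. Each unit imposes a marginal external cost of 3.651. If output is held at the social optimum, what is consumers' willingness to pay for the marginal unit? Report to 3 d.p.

P = 70.724

Social marginal cost = private MC + MEC = 50.290 + 3.207x.
Set SMC = demand: 50.290 + 3.207x = 95.402 - 3.873x → x* = 6.3718.
Consumer price on the demand curve at x*: 95.402 − 3.873×6.3718 = 70.7240.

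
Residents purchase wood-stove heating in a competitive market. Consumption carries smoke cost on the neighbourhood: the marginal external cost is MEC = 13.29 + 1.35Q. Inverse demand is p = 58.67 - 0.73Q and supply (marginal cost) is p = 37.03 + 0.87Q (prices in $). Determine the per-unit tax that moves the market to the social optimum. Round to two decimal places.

Social marginal benefit = demand − MEC = 45.38 - 2.08Q.
Set SMB = MC: 45.38 - 2.08Q = 37.03 + 0.87Q → Q* = 2.8305.
The Pigouvian tax equals MEC at Q*: 13.29 + 1.35×2.8305 = 17.1112.

tax = $17.11 per unit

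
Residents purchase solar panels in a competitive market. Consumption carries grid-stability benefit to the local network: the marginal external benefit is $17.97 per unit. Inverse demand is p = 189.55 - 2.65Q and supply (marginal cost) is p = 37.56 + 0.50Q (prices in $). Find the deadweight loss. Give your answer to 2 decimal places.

Market equilibrium (private): 37.56 + 0.50Q = 189.55 - 2.65Q → Q_m = 48.2508.
Social marginal benefit = demand + MEB = 207.52 - 2.65Q.
Set SMB = MC: 207.52 - 2.65Q = 37.56 + 0.50Q → Q* = 53.9556.
The loss is the area between SMB and MC from Q* to Q_m; with linear curves that's a triangle of height MEB(Q_m).
DWL = ½ × 5.7048 × 17.9700 = 51.2576.

DWL = $51.26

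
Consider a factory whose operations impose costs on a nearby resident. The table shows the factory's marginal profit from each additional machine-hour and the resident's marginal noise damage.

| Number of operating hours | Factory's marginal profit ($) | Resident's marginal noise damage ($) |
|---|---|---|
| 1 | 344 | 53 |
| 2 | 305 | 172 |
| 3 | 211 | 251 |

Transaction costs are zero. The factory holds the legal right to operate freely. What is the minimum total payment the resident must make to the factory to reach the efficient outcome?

$211

Left alone the factory would choose level 3 (marginal profit stays positive).
Efficient level: k* = 2 (marginal profit ≥ marginal noise damage through 2).
The resident must at least cover the factory's forgone profit from cutting 3→2: 211 = 211.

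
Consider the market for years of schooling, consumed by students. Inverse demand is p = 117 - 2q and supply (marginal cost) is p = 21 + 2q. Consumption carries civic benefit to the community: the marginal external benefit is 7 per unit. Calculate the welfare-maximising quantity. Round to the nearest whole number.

Social marginal benefit = demand + MEB = 124 - 2q.
Set SMB = MC: 124 - 2q = 21 + 2q → q* = 25.7500.

q* = 26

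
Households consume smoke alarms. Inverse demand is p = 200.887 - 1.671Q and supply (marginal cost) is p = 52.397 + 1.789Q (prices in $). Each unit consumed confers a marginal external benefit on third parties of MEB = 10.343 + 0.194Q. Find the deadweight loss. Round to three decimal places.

DWL = $53.356

Market equilibrium (private): 52.397 + 1.789Q = 200.887 - 1.671Q → Q_m = 42.9162.
Social marginal benefit = demand + MEB = 211.230 - 1.477Q.
Set SMB = MC: 211.230 - 1.477Q = 52.397 + 1.789Q → Q* = 48.6323.
The welfare-loss triangle has base |Q_m − Q*| and height MEB(Q_m) (the vertical gap between SMB and MC is zero at Q* and MEB at Q_m).
DWL = ½ × 5.7161 × 18.6687 = 53.3561.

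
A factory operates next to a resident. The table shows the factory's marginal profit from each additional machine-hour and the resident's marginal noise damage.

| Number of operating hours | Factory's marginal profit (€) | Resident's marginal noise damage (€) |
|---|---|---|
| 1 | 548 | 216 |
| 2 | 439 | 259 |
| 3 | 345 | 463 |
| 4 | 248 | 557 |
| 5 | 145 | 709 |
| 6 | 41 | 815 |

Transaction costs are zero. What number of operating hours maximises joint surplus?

Bargaining reaches the level where marginal profit last exceeds marginal noise damage.
That holds through level 2 (439 ≥ 259) but not at 3 (345 < 463).

2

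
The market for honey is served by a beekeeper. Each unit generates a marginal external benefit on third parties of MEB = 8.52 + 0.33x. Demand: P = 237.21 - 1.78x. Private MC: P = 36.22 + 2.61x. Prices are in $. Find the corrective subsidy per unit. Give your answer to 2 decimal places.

subsidy = $25.55 per unit

Social marginal cost = private MC − MEB = 27.70 + 2.28x.
Set SMC = demand: 27.70 + 2.28x = 237.21 - 1.78x → x* = 51.6034.
The Pigouvian subsidy equals MEB at x*: 8.52 + 0.33×51.6034 = 25.5491.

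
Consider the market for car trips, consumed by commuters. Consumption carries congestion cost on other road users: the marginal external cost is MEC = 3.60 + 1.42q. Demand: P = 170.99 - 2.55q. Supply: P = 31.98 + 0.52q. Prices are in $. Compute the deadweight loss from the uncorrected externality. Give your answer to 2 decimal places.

Market equilibrium (private): 31.98 + 0.52q = 170.99 - 2.55q → q_m = 45.2801.
Social marginal benefit = demand − MEC = 167.39 - 3.97q.
Set SMB = MC: 167.39 - 3.97q = 31.98 + 0.52q → q* = 30.1581.
Height of the DWL triangle at q_m is MC(q_m) − SMB(q_m) = MEC(q_m) = 67.8978.
DWL = ½ × 15.1220 × 67.8978 = 513.3753.

DWL = $513.38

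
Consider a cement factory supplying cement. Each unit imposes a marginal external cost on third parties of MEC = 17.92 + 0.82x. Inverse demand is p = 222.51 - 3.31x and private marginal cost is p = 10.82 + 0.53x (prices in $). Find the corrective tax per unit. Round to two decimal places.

tax = $52.02 per unit

Social marginal cost = private MC + MEC = 28.74 + 1.35x.
Set SMC = demand: 28.74 + 1.35x = 222.51 - 3.31x → x* = 41.5815.
The Pigouvian tax equals MEC at x*: 17.92 + 0.82×41.5815 = 52.0168.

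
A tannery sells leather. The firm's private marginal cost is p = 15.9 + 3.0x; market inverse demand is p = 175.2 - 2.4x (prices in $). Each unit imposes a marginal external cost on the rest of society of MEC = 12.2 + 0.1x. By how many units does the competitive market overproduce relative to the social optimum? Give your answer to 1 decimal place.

Market equilibrium (private): 15.9 + 3.0x = 175.2 - 2.4x → x_m = 29.5000.
Social marginal cost = private MC + MEC = 28.1 + 3.1x.
Set SMC = demand: 28.1 + 3.1x = 175.2 - 2.4x → x* = 26.7455.
Gap = |29.5000 − 26.7455| = 2.7545.

2.8 units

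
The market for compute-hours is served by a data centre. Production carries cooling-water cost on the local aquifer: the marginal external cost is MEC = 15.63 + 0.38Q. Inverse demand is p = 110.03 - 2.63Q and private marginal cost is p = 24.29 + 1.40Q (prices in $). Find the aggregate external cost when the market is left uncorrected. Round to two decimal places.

$418.54

Market equilibrium (private): 24.29 + 1.40Q = 110.03 - 2.63Q → Q_m = 21.2754.
Total external cost = ∫₀^{Q_m} (15.63 + 0.38Q) dQ = 15.63×21.2754 + ½×0.38×21.2754² = 418.5366.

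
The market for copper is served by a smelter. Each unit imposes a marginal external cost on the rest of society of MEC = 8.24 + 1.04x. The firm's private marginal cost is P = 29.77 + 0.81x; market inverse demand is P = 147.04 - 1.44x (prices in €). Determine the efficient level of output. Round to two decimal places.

x* = 33.14

Social marginal cost = private MC + MEC = 38.01 + 1.85x.
Set SMC = demand: 38.01 + 1.85x = 147.04 - 1.44x → x* = 33.1398.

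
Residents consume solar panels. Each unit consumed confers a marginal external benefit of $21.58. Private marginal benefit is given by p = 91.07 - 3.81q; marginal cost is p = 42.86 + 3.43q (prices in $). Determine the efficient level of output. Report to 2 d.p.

Social marginal benefit = demand + MEB = 112.65 - 3.81q.
Set SMB = MC: 112.65 - 3.81q = 42.86 + 3.43q → q* = 9.6395.

q* = 9.64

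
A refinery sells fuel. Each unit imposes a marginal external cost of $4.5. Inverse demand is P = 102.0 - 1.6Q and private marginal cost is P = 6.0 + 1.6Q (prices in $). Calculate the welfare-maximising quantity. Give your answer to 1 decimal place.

Social marginal cost = private MC + MEC = 10.5 + 1.6Q.
Set SMC = demand: 10.5 + 1.6Q = 102.0 - 1.6Q → Q* = 28.5938.

Q* = 28.6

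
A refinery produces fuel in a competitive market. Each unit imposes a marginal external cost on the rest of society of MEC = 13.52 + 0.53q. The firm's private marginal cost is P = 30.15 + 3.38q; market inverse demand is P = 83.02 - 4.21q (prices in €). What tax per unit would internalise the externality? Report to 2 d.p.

Social marginal cost = private MC + MEC = 43.67 + 3.91q.
Set SMC = demand: 43.67 + 3.91q = 83.02 - 4.21q → q* = 4.8461.
The Pigouvian tax equals MEC at q*: 13.52 + 0.53×4.8461 = 16.0884.

tax = €16.09 per unit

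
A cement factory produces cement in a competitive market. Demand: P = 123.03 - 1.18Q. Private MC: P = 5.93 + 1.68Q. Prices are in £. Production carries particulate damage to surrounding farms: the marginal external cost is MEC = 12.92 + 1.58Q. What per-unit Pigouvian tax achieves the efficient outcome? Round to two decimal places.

tax = £49.99 per unit

Social marginal cost = private MC + MEC = 18.85 + 3.26Q.
Set SMC = demand: 18.85 + 3.26Q = 123.03 - 1.18Q → Q* = 23.4640.
The Pigouvian tax equals MEC at Q*: 12.92 + 1.58×23.4640 = 49.9931.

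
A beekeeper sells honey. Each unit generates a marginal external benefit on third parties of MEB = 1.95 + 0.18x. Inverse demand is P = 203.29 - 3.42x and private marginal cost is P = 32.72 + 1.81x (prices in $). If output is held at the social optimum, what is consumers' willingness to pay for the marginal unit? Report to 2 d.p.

Social marginal cost = private MC − MEB = 30.77 + 1.63x.
Set SMC = demand: 30.77 + 1.63x = 203.29 - 3.42x → x* = 34.1624.
Consumer price on the demand curve at x*: 203.29 − 3.42×34.1624 = 86.4546.

P = $86.45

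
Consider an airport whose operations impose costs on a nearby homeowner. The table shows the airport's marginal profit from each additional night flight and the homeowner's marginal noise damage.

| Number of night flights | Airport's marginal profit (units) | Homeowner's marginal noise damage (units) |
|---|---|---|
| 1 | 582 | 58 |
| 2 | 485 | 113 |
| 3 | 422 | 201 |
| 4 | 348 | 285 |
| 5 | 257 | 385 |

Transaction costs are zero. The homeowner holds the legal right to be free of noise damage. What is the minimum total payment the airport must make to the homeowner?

Efficient level: marginal profit ≥ marginal noise damage through level 4, so k* = 4.
With the homeowner holding the right, the airport must at least compensate total damage at k*: 58 + 113 + 201 + 285 = 657.

657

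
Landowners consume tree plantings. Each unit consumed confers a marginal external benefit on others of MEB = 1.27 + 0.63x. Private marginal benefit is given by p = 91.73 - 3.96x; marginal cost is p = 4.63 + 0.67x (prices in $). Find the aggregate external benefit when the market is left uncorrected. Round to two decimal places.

Market equilibrium (private): 4.63 + 0.67x = 91.73 - 3.96x → x_m = 18.8121.
Total external benefit = ∫₀^{x_m} (1.27 + 0.63x) dx = 1.27×18.8121 + ½×0.63×18.8121² = 135.3683.

$135.37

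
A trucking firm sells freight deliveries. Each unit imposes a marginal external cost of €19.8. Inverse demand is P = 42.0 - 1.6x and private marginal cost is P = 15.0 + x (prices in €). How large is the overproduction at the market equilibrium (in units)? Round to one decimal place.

7.6 units

Market equilibrium (private): 15.0 + x = 42.0 - 1.6x → x_m = 10.3846.
Social marginal cost = private MC + MEC = 34.8 + x.
Set SMC = demand: 34.8 + x = 42.0 - 1.6x → x* = 2.7692.
Gap = |10.3846 − 2.7692| = 7.6154.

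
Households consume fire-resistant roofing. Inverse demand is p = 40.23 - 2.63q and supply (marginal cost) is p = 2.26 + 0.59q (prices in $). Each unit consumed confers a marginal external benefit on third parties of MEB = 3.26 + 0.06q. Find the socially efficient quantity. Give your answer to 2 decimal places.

q* = 13.05

Social marginal benefit = demand + MEB = 43.49 - 2.57q.
Set SMB = MC: 43.49 - 2.57q = 2.26 + 0.59q → q* = 13.0475.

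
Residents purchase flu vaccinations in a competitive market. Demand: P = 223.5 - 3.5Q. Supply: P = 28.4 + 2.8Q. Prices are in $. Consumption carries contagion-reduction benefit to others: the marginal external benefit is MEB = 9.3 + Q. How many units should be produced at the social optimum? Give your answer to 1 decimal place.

Social marginal benefit = demand + MEB = 232.8 - 2.5Q.
Set SMB = MC: 232.8 - 2.5Q = 28.4 + 2.8Q → Q* = 38.5660.

Q* = 38.6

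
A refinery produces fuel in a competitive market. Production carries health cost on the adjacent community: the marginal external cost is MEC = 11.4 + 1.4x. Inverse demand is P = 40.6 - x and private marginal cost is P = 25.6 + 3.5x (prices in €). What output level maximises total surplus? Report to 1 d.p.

Social marginal cost = private MC + MEC = 37.0 + 4.9x.
Set SMC = demand: 37.0 + 4.9x = 40.6 - x → x* = 0.6102.

x* = 0.6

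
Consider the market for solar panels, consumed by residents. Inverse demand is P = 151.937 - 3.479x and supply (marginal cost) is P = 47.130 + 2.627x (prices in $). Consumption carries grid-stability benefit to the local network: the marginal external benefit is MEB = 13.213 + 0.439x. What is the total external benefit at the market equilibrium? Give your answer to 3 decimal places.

Market equilibrium (private): 47.130 + 2.627x = 151.937 - 3.479x → x_m = 17.1646.
Total external benefit = ∫₀^{x_m} (13.213 + 0.439x) dx = 13.213×17.1646 + ½×0.439×17.1646² = 291.4657.

$291.466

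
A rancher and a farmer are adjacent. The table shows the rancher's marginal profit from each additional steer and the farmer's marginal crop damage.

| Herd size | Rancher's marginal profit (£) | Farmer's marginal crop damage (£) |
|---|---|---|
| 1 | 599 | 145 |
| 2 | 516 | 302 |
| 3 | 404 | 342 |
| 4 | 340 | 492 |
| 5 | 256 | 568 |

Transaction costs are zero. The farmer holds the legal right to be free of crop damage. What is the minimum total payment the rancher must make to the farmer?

Efficient level: marginal profit ≥ marginal crop damage through level 3, so k* = 3.
With the farmer holding the right, the rancher must at least compensate total damage at k*: 145 + 302 + 342 = 789.

£789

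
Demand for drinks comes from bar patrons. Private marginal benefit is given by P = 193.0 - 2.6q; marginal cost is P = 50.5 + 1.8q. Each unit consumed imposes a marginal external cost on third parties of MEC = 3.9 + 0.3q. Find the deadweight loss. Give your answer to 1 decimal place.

Market equilibrium (private): 50.5 + 1.8q = 193.0 - 2.6q → q_m = 32.3864.
Social marginal benefit = demand − MEC = 189.1 - 2.9q.
Set SMB = MC: 189.1 - 2.9q = 50.5 + 1.8q → q* = 29.4894.
Height of the DWL triangle at q_m is MC(q_m) − SMB(q_m) = MEC(q_m) = 13.6159.
DWL = ½ × 2.8970 × 13.6159 = 19.7226.

DWL = 19.7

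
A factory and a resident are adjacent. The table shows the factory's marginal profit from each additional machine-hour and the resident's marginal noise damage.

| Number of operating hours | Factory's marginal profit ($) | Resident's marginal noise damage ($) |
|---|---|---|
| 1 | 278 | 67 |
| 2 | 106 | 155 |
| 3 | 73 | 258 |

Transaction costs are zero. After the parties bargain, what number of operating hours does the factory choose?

Bargaining reaches the level where marginal profit last exceeds marginal noise damage.
That holds through level 1 (278 ≥ 67) but not at 2 (106 < 155).

1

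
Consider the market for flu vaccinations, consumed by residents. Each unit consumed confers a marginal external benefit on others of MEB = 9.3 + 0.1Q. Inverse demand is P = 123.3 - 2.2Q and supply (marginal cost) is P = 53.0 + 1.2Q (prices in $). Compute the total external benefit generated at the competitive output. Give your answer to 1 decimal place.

$213.7

Market equilibrium (private): 53.0 + 1.2Q = 123.3 - 2.2Q → Q_m = 20.6765.
Total external benefit = ∫₀^{Q_m} (9.3 + 0.1Q) dQ = 9.3×20.6765 + ½×0.1×20.6765² = 213.6673.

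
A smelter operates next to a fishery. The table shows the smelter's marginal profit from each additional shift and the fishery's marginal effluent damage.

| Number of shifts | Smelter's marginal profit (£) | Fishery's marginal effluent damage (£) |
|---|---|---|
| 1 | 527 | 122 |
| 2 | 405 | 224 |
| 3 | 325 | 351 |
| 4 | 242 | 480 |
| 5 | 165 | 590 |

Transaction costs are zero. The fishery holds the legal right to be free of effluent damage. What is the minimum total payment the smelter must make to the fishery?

Efficient level: marginal profit ≥ marginal effluent damage through level 2, so k* = 2.
With the fishery holding the right, the smelter must at least compensate total damage at k*: 122 + 224 = 346.

£346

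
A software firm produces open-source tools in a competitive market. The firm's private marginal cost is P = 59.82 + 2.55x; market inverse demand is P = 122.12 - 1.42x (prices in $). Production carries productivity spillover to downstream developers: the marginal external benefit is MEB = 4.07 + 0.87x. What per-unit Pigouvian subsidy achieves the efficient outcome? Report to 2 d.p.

subsidy = $22.70 per unit

Social marginal cost = private MC − MEB = 55.75 + 1.68x.
Set SMC = demand: 55.75 + 1.68x = 122.12 - 1.42x → x* = 21.4097.
The Pigouvian subsidy equals MEB at x*: 4.07 + 0.87×21.4097 = 22.6964.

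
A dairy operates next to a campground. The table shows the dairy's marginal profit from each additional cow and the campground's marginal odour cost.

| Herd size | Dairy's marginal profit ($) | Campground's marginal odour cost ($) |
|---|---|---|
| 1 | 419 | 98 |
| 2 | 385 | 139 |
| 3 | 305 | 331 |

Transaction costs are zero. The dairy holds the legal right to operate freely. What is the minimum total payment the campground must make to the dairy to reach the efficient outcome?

Left alone the dairy would choose level 3 (marginal profit stays positive).
Efficient level: k* = 2 (marginal profit ≥ marginal odour cost through 2).
The campground must at least cover the dairy's forgone profit from cutting 3→2: 305 = 305.

$305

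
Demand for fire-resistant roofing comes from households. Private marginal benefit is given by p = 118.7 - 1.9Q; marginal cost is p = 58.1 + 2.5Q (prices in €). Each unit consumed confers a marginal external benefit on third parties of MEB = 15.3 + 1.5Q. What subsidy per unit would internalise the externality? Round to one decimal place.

subsidy = €54.6 per unit

Social marginal benefit = demand + MEB = 134.0 - 0.4Q.
Set SMB = MC: 134.0 - 0.4Q = 58.1 + 2.5Q → Q* = 26.1724.
The Pigouvian subsidy equals MEB at Q*: 15.3 + 1.5×26.1724 = 54.5586.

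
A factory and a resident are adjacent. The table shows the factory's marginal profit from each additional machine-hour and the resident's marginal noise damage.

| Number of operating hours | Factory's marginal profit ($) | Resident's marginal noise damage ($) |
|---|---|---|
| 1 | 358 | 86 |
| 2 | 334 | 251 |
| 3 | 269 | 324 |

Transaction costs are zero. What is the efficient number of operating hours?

Bargaining reaches the level where marginal profit last exceeds marginal noise damage.
That holds through level 2 (334 ≥ 251) but not at 3 (269 < 324).

2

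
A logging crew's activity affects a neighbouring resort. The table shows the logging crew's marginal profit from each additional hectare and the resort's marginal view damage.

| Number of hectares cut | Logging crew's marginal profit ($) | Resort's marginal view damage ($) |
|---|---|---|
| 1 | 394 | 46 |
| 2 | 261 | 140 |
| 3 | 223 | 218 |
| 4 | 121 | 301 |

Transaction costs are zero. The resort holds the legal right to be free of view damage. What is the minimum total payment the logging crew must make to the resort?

$404

Efficient level: marginal profit ≥ marginal view damage through level 3, so k* = 3.
With the resort holding the right, the logging crew must at least compensate total damage at k*: 46 + 140 + 218 = 404.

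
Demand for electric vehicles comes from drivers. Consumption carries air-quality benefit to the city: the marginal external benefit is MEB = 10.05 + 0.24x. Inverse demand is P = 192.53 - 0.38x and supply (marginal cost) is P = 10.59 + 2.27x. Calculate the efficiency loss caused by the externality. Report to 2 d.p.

Market equilibrium (private): 10.59 + 2.27x = 192.53 - 0.38x → x_m = 68.6566.
Social marginal benefit = demand + MEB = 202.58 - 0.14x.
Set SMB = MC: 202.58 - 0.14x = 10.59 + 2.27x → x* = 79.6639.
The welfare-loss triangle has base |x_m − x*| and height MEB(x_m) (the vertical gap between SMB and MC is zero at x* and MEB at x_m).
DWL = ½ × 11.0073 × 26.5276 = 145.9986.

DWL = 146.00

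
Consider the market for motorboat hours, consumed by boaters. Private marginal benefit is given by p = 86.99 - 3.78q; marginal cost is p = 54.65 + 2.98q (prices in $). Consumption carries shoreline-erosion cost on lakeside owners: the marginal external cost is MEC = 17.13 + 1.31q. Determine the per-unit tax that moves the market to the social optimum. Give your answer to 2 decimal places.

tax = $19.60 per unit

Social marginal benefit = demand − MEC = 69.86 - 5.09q.
Set SMB = MC: 69.86 - 5.09q = 54.65 + 2.98q → q* = 1.8848.
The Pigouvian tax equals MEC at q*: 17.13 + 1.31×1.8848 = 19.5991.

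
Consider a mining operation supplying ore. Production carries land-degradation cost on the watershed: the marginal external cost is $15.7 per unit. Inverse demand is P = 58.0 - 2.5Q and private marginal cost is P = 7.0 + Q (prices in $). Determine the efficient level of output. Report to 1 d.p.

Social marginal cost = private MC + MEC = 22.7 + Q.
Set SMC = demand: 22.7 + Q = 58.0 - 2.5Q → Q* = 10.0857.

Q* = 10.1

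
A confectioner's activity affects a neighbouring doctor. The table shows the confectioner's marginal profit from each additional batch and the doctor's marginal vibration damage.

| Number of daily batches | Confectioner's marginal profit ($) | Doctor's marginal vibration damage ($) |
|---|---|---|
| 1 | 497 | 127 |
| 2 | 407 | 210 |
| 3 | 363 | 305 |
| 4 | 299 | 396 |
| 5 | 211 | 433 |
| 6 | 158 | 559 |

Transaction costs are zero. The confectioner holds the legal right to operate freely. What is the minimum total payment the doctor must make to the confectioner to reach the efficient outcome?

Left alone the confectioner would choose level 6 (marginal profit stays positive).
Efficient level: k* = 3 (marginal profit ≥ marginal vibration damage through 3).
The doctor must at least cover the confectioner's forgone profit from cutting 6→3: 299 + 211 + 158 = 668.

$668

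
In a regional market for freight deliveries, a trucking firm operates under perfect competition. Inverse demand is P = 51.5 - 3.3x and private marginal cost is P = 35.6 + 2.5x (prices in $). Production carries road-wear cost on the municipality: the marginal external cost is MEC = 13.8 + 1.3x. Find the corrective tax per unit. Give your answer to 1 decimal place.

Social marginal cost = private MC + MEC = 49.4 + 3.8x.
Set SMC = demand: 49.4 + 3.8x = 51.5 - 3.3x → x* = 0.2958.
The Pigouvian tax equals MEC at x*: 13.8 + 1.3×0.2958 = 14.1845.

tax = $14.2 per unit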